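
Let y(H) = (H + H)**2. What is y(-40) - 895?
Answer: 5505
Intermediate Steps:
y(H) = 4*H**2 (y(H) = (2*H)**2 = 4*H**2)
y(-40) - 895 = 4*(-40)**2 - 895 = 4*1600 - 895 = 6400 - 895 = 5505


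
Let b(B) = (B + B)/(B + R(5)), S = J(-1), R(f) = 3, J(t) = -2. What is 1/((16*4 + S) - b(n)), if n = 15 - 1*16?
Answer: 1/63 ≈ 0.015873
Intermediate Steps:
S = -2
n = -1 (n = 15 - 16 = -1)
b(B) = 2*B/(3 + B) (b(B) = (B + B)/(B + 3) = (2*B)/(3 + B) = 2*B/(3 + B))
1/((16*4 + S) - b(n)) = 1/((16*4 - 2) - 2*(-1)/(3 - 1)) = 1/((64 - 2) - 2*(-1)/2) = 1/(62 - 2*(-1)/2) = 1/(62 - 1*(-1)) = 1/(62 + 1) = 1/63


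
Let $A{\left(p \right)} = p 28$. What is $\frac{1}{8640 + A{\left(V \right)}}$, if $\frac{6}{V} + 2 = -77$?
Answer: $\frac{79}{682392} \approx 0.00011577$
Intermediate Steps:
$V = - \frac{6}{79}$ ($V = \frac{6}{-2 - 77} = \frac{6}{-79} = 6 \left(- \frac{1}{79}\right) = - \frac{6}{79} \approx -0.075949$)
$A{\left(p \right)} = 28 p$
$\frac{1}{8640 + A{\left(V \right)}} = \frac{1}{8640 + 28 \left(- \frac{6}{79}\right)} = \frac{1}{8640 - \frac{168}{79}} = \frac{1}{\frac{682392}{79}} = \frac{79}{682392}$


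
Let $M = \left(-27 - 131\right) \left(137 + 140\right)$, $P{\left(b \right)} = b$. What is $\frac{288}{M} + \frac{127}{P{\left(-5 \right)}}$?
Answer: $- \frac{2779861}{109415} \approx -25.407$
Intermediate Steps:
$M = -43766$ ($M = \left(-158\right) 277 = -43766$)
$\frac{288}{M} + \frac{127}{P{\left(-5 \right)}} = \frac{288}{-43766} + \frac{127}{-5} = 288 \left(- \frac{1}{43766}\right) + 127 \left(- \frac{1}{5}\right) = - \frac{144}{21883} - \frac{127}{5} = - \frac{2779861}{109415}$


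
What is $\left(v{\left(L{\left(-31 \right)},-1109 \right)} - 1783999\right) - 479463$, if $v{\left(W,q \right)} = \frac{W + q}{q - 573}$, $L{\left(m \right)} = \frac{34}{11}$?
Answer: $- \frac{41878561759}{18502} \approx -2.2635 \cdot 10^{6}$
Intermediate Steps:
$L{\left(m \right)} = \frac{34}{11}$ ($L{\left(m \right)} = 34 \cdot \frac{1}{11} = \frac{34}{11}$)
$v{\left(W,q \right)} = \frac{W + q}{-573 + q}$
$\left(v{\left(L{\left(-31 \right)},-1109 \right)} - 1783999\right) - 479463 = \left(\frac{\frac{34}{11} - 1109}{-573 - 1109} - 1783999\right) - 479463 = \left(\frac{1}{-1682} \left(- \frac{12165}{11}\right) - 1783999\right) - 479463 = \left(\left(- \frac{1}{1682}\right) \left(- \frac{12165}{11}\right) - 1783999\right) - 479463 = \left(\frac{12165}{18502} - 1783999\right) - 479463 = - \frac{33007537333}{18502} - 479463 = - \frac{41878561759}{18502}$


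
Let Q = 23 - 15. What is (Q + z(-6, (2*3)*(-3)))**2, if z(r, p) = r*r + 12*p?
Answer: 29584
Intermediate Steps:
Q = 8
z(r, p) = r**2 + 12*p
(Q + z(-6, (2*3)*(-3)))**2 = (8 + ((-6)**2 + 12*((2*3)*(-3))))**2 = (8 + (36 + 12*(6*(-3))))**2 = (8 + (36 + 12*(-18)))**2 = (8 + (36 - 216))**2 = (8 - 180)**2 = (-172)**2 = 29584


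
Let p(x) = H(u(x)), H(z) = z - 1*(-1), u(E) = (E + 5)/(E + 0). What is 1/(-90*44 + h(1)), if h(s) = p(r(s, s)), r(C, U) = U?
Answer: -1/3953 ≈ -0.00025297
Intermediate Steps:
u(E) = (5 + E)/E
H(z) = 1 + z (H(z) = z + 1 = 1 + z)
p(x) = 1 + (5 + x)/x
h(s) = 2 + 5/s
1/(-90*44 + h(1)) = 1/(-90*44 + (2 + 5/1)) = 1/(-3960 + (2 + 5*1)) = 1/(-3960 + (2 + 5)) = 1/(-3960 + 7) = 1/(-3953) = -1/3953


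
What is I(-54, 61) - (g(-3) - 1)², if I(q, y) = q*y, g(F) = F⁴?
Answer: -9694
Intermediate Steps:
I(-54, 61) - (g(-3) - 1)² = -54*61 - ((-3)⁴ - 1)² = -3294 - (81 - 1)² = -3294 - 1*80² = -3294 - 1*6400 = -3294 - 6400 = -9694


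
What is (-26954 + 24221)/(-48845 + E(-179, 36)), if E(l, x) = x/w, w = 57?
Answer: 51927/928043 ≈ 0.055953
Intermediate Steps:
E(l, x) = x/57
(-26954 + 24221)/(-48845 + E(-179, 36)) = (-26954 + 24221)/(-48845 + (1/57)*36) = -2733/(-48845 + 12/19) = -2733/(-928043/19) = -2733*(-19/928043) = 51927/928043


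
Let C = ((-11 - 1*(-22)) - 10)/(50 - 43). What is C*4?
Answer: 4/7 ≈ 0.57143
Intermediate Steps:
C = ⅐ (C = ((-11 + 22) - 10)/7 = (11 - 10)*(⅐) = 1*(⅐) = ⅐ ≈ 0.14286)
C*4 = (⅐)*4 = 4/7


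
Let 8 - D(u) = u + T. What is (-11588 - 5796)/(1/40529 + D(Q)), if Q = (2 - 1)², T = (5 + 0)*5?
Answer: 704556136/729521 ≈ 965.78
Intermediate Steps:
T = 25 (T = 5*5 = 25)
Q = 1 (Q = 1² = 1)
D(u) = -17 - u (D(u) = 8 - (u + 25) = 8 - (25 + u) = 8 + (-25 - u) = -17 - u)
(-11588 - 5796)/(1/40529 + D(Q)) = (-11588 - 5796)/(1/40529 + (-17 - 1*1)) = -17384/(1/40529 + (-17 - 1)) = -17384/(1/40529 - 18) = -17384/(-729521/40529) = -17384*(-40529/729521) = 704556136/729521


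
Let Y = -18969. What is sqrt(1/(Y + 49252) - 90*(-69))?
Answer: sqrt(5694943182973)/30283 ≈ 78.804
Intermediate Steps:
sqrt(1/(Y + 49252) - 90*(-69)) = sqrt(1/(-18969 + 49252) - 90*(-69)) = sqrt(1/30283 + 6210) = sqrt(188057431/30283) = sqrt(5694943182973)/30283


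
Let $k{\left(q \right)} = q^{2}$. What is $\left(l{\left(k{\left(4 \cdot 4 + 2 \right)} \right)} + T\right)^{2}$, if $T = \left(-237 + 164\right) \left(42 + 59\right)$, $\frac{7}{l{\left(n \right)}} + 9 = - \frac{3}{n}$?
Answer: $\frac{1050532752025}{19321} \approx 5.4373 \cdot 10^{7}$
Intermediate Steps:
$l{\left(n \right)} = \frac{7}{-9 - \frac{3}{n}}$
$T = -7373$ ($T = \left(-73\right) 101 = -7373$)
$\left(l{\left(k{\left(4 \cdot 4 + 2 \right)} \right)} + T\right)^{2} = \left(- \frac{7 \left(4 \cdot 4 + 2\right)^{2}}{3 + 9 \left(4 \cdot 4 + 2\right)^{2}} - 7373\right)^{2} = \left(- \frac{7 \left(16 + 2\right)^{2}}{3 + 9 \left(16 + 2\right)^{2}} - 7373\right)^{2} = \left(- \frac{7 \cdot 18^{2}}{3 + 9 \cdot 18^{2}} - 7373\right)^{2} = \left(\left(-7\right) 324 \frac{1}{3 + 9 \cdot 324} - 7373\right)^{2} = \left(\left(-7\right) 324 \frac{1}{3 + 2916} - 7373\right)^{2} = \left(\left(-7\right) 324 \cdot \frac{1}{2919} - 7373\right)^{2} = \left(- \frac{108}{139} - 7373\right)^{2} = \left(- \frac{1024955}{139}\right)^{2} = \frac{1050532752025}{19321}$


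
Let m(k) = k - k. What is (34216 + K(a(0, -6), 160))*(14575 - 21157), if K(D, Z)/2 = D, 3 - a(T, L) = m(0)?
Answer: -225249204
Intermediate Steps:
m(k) = 0
a(T, L) = 3 (a(T, L) = 3 - 1*0 = 3 + 0 = 3)
K(D, Z) = 2*D
(34216 + K(a(0, -6), 160))*(14575 - 21157) = (34216 + 2*3)*(14575 - 21157) = (34216 + 6)*(-6582) = 34222*(-6582) = -225249204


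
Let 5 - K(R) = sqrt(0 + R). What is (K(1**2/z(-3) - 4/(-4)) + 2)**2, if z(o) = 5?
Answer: (35 - sqrt(30))**2/25 ≈ 34.864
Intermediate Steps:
K(R) = 5 - sqrt(R) (K(R) = 5 - sqrt(0 + R) = 5 - sqrt(R))
(K(1**2/z(-3) - 4/(-4)) + 2)**2 = ((5 - sqrt(1**2/5 - 4/(-4))) + 2)**2 = ((5 - sqrt(1*(1/5) - 4*(-1/4))) + 2)**2 = ((5 - sqrt(1/5 + 1)) + 2)**2 = ((5 - sqrt(6/5)) + 2)**2 = ((5 - sqrt(30)/5) + 2)**2 = (7 - sqrt(30)/5)**2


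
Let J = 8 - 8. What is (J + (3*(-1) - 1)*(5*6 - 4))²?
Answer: 10816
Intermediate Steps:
J = 0
(J + (3*(-1) - 1)*(5*6 - 4))² = (0 + (3*(-1) - 1)*(5*6 - 4))² = (0 + (-3 - 1)*(30 - 4))² = (0 - 4*26)² = (0 - 104)² = (-104)² = 10816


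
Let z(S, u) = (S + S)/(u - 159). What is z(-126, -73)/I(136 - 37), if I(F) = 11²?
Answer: 63/7018 ≈ 0.0089769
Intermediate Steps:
z(S, u) = 2*S/(-159 + u) (z(S, u) = (2*S)/(-159 + u) = 2*S/(-159 + u))
I(F) = 121
z(-126, -73)/I(136 - 37) = (2*(-126)/(-159 - 73))/121 = (2*(-126)/(-232))*(1/121) = (2*(-126)*(-1/232))*(1/121) = (63/58)*(1/121) = 63/7018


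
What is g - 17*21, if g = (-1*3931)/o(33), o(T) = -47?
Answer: -12848/47 ≈ -273.36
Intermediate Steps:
g = 3931/47 (g = -1*3931/(-47) = -3931*(-1/47) = 3931/47 ≈ 83.638)
g - 17*21 = 3931/47 - 17*21 = 3931/47 - 1*357 = 3931/47 - 357 = -12848/47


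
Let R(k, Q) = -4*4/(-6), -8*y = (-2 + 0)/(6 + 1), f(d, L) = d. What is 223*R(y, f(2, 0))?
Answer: 1784/3 ≈ 594.67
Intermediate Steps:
y = 1/28 (y = -(-2 + 0)/(8*(6 + 1)) = -(-1)/(4*7) = -1/8*(-2/7) = 1/28 ≈ 0.035714)
R(k, Q) = 8/3 (R(k, Q) = -16*(-1/6) = 8/3)
223*R(y, f(2, 0)) = 223*(8/3) = 1784/3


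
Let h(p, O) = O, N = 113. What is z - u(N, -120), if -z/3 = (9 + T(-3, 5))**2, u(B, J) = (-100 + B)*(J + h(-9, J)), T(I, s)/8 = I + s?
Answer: 1245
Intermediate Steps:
T(I, s) = 8*I + 8*s (T(I, s) = 8*(I + s) = 8*I + 8*s)
u(B, J) = 2*J*(-100 + B) (u(B, J) = (-100 + B)*(J + J) = (-100 + B)*(2*J) = 2*J*(-100 + B))
z = -1875 (z = -3*(9 + (8*(-3) + 8*5))**2 = -3*(9 + (-24 + 40))**2 = -3*(9 + 16)**2 = -3*25**2 = -3*625 = -1875)
z - u(N, -120) = -1875 - 2*(-120)*(-100 + 113) = -1875 - 2*(-120)*13 = -1875 - 1*(-3120) = -1875 + 3120 = 1245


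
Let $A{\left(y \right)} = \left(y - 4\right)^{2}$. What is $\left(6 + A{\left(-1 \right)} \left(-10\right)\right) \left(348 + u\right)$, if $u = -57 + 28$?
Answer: $-77836$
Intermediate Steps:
$A{\left(y \right)} = \left(-4 + y\right)^{2}$
$u = -29$
$\left(6 + A{\left(-1 \right)} \left(-10\right)\right) \left(348 + u\right) = \left(6 + \left(-4 - 1\right)^{2} \left(-10\right)\right) \left(348 - 29\right) = \left(6 + \left(-5\right)^{2} \left(-10\right)\right) 319 = \left(6 + 25 \left(-10\right)\right) 319 = \left(6 - 250\right) 319 = \left(-244\right) 319 = -77836$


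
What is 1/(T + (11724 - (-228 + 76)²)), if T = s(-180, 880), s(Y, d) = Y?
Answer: -1/11560 ≈ -8.6505e-5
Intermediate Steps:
T = -180
1/(T + (11724 - (-228 + 76)²)) = 1/(-180 + (11724 - (-228 + 76)²)) = 1/(-180 + (11724 - 1*(-152)²)) = 1/(-180 + (11724 - 1*23104)) = 1/(-180 + (11724 - 23104)) = 1/(-180 - 11380) = 1/(-11560) = -1/11560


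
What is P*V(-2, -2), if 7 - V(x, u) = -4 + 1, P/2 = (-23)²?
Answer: 10580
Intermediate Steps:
P = 1058 (P = 2*(-23)² = 2*529 = 1058)
V(x, u) = 10 (V(x, u) = 7 - (-4 + 1) = 7 - 1*(-3) = 7 + 3 = 10)
P*V(-2, -2) = 1058*10 = 10580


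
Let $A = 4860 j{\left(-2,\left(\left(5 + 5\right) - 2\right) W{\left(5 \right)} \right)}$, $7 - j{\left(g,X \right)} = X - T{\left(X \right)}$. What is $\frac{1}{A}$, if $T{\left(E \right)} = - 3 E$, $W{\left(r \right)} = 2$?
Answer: $- \frac{1}{277020} \approx -3.6098 \cdot 10^{-6}$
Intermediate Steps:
$j{\left(g,X \right)} = 7 - 4 X$ ($j{\left(g,X \right)} = 7 - \left(X - - 3 X\right) = 7 - \left(X + 3 X\right) = 7 - 4 X$)
$A = -277020$ ($A = 4860 \left(7 - 4 \left(\left(5 + 5\right) - 2\right) 2\right) = 4860 \left(7 - 4 \left(10 - 2\right) 2\right) = 4860 \left(7 - 4 \cdot 8 \cdot 2\right) = 4860 \left(7 - 64\right) = 4860 \left(-57\right) = -277020$)
$\frac{1}{A} = \frac{1}{-277020} = - \frac{1}{277020}$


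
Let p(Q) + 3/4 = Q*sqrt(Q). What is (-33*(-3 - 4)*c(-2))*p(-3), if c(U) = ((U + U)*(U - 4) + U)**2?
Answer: -83853 - 335412*I*sqrt(3) ≈ -83853.0 - 5.8095e+5*I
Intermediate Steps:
c(U) = (U + 2*U*(-4 + U))**2 (c(U) = ((2*U)*(-4 + U) + U)**2 = (2*U*(-4 + U) + U)**2 = (U + 2*U*(-4 + U))**2)
p(Q) = -3/4 + Q**(3/2) (p(Q) = -3/4 + Q*sqrt(Q) = -3/4 + Q**(3/2))
(-33*(-3 - 4)*c(-2))*p(-3) = (-33*(-3 - 4)*(-2)**2*(-7 + 2*(-2))**2)*(-3/4 + (-3)**(3/2)) = (-(-231)*4*(-7 - 4)**2)*(-3/4 - 3*I*sqrt(3)) = (-(-231)*4*(-11)**2)*(-3/4 - 3*I*sqrt(3)) = (-(-231)*4*121)*(-3/4 - 3*I*sqrt(3)) = (-(-231)*484)*(-3/4 - 3*I*sqrt(3)) = (-33*(-3388))*(-3/4 - 3*I*sqrt(3)) = 111804*(-3/4 - 3*I*sqrt(3)) = -83853 - 335412*I*sqrt(3)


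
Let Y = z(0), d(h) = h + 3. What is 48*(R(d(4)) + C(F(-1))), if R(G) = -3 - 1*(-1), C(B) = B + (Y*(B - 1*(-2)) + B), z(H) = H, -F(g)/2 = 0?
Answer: -96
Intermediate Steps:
F(g) = 0 (F(g) = -2*0 = 0)
d(h) = 3 + h
Y = 0
C(B) = 2*B (C(B) = B + (0*(B - 1*(-2)) + B) = B + (0*(B + 2) + B) = B + (0*(2 + B) + B) = B + (0 + B) = B + B = 2*B)
R(G) = -2 (R(G) = -3 + 1 = -2)
48*(R(d(4)) + C(F(-1))) = 48*(-2 + 2*0) = 48*(-2 + 0) = 48*(-2) = -96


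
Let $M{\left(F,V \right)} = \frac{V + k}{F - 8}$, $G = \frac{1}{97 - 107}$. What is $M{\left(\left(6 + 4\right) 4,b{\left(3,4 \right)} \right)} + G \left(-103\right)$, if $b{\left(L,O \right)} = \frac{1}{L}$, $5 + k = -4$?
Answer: $\frac{2407}{240} \approx 10.029$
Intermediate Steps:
$k = -9$ ($k = -5 - 4 = -9$)
$G = - \frac{1}{10}$ ($G = \frac{1}{-10} = - \frac{1}{10} \approx -0.1$)
$M{\left(F,V \right)} = \frac{-9 + V}{-8 + F}$ ($M{\left(F,V \right)} = \frac{V - 9}{F - 8} = \frac{-9 + V}{-8 + F}$)
$M{\left(\left(6 + 4\right) 4,b{\left(3,4 \right)} \right)} + G \left(-103\right) = \frac{-9 + \frac{1}{3}}{-8 + \left(6 + 4\right) 4} - - \frac{103}{10} = \frac{-9 + \frac{1}{3}}{-8 + 10 \cdot 4} + \frac{103}{10} = \frac{1}{-8 + 40} \left(- \frac{26}{3}\right) + \frac{103}{10} = \frac{1}{32} \left(- \frac{26}{3}\right) + \frac{103}{10} = - \frac{13}{48} + \frac{103}{10} = \frac{2407}{240}$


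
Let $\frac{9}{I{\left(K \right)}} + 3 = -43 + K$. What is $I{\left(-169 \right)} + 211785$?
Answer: $\frac{45533766}{215} \approx 2.1179 \cdot 10^{5}$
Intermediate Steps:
$I{\left(K \right)} = \frac{9}{-46 + K}$ ($I{\left(K \right)} = \frac{9}{-3 + \left(-43 + K\right)} = \frac{9}{-46 + K}$)
$I{\left(-169 \right)} + 211785 = \frac{9}{-46 - 169} + 211785 = \frac{9}{-215} + 211785 = 9 \left(- \frac{1}{215}\right) + 211785 = - \frac{9}{215} + 211785 = \frac{45533766}{215}$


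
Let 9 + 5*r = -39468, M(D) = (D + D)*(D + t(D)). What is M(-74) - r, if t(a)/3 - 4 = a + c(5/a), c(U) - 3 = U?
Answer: 243127/5 ≈ 48625.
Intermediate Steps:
c(U) = 3 + U
t(a) = 21 + 3*a + 15/a (t(a) = 12 + 3*(a + (3 + 5/a)) = 12 + 3*(3 + a + 5/a) = 12 + (9 + 3*a + 15/a) = 21 + 3*a + 15/a)
M(D) = 2*D*(21 + 4*D + 15/D) (M(D) = (D + D)*(D + (21 + 3*D + 15/D)) = (2*D)*(21 + 4*D + 15/D) = 2*D*(21 + 4*D + 15/D))
r = -39477/5 (r = -9/5 + (⅕)*(-39468) = -9/5 - 39468/5 = -39477/5 ≈ -7895.4)
M(-74) - r = (30 + 8*(-74)² + 42*(-74)) - 1*(-39477/5) = (30 + 8*5476 - 3108) + 39477/5 = (30 + 43808 - 3108) + 39477/5 = 40730 + 39477/5 = 243127/5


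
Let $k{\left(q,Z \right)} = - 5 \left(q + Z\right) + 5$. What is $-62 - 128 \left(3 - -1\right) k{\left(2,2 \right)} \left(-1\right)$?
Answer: $-7742$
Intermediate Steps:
$k{\left(q,Z \right)} = 5 - 5 Z - 5 q$ ($k{\left(q,Z \right)} = - 5 \left(Z + q\right) + 5 = \left(- 5 Z - 5 q\right) + 5 = 5 - 5 Z - 5 q$)
$-62 - 128 \left(3 - -1\right) k{\left(2,2 \right)} \left(-1\right) = -62 - 128 \left(3 - -1\right) \left(5 - 10 - 10\right) \left(-1\right) = -62 - 128 \left(3 + 1\right) \left(5 - 10 - 10\right) \left(-1\right) = -62 - 128 \cdot 4 \left(-15\right) \left(-1\right) = -62 - 128 \left(\left(-60\right) \left(-1\right)\right) = -62 - 7680 = -7742$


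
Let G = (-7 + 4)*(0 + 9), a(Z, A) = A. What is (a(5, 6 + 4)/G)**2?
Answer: 100/729 ≈ 0.13717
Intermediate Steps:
G = -27 (G = -3*9 = -27)
(a(5, 6 + 4)/G)**2 = ((6 + 4)/(-27))**2 = (10*(-1/27))**2 = (-10/27)**2 = 100/729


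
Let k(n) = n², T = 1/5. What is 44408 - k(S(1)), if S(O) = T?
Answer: 1110199/25 ≈ 44408.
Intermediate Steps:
T = ⅕ ≈ 0.20000
S(O) = ⅕
44408 - k(S(1)) = 44408 - (⅕)² = 44408 - 1*1/25 = 44408 - 1/25 = 1110199/25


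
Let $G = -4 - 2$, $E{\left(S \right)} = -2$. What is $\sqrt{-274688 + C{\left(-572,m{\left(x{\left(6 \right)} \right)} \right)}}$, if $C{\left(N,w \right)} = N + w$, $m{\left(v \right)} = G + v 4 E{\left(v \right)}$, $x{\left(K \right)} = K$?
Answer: $i \sqrt{275314} \approx 524.7 i$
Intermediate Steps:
$G = -6$
$m{\left(v \right)} = -6 - 8 v$ ($m{\left(v \right)} = -6 + v 4 \left(-2\right) = -6 + 4 v \left(-2\right) = -6 - 8 v$)
$\sqrt{-274688 + C{\left(-572,m{\left(x{\left(6 \right)} \right)} \right)}} = \sqrt{-274688 - 626} = \sqrt{-275314} = i \sqrt{275314}$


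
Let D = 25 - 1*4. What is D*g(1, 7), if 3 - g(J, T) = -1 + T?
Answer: -63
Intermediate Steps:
g(J, T) = 4 - T (g(J, T) = 3 - (-1 + T) = 3 + (1 - T) = 4 - T)
D = 21 (D = 25 - 4 = 21)
D*g(1, 7) = 21*(4 - 1*7) = 21*(4 - 7) = 21*(-3) = -63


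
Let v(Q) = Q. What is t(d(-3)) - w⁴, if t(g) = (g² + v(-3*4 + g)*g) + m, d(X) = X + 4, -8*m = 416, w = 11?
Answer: -14703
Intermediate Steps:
m = -52 (m = -⅛*416 = -52)
d(X) = 4 + X
t(g) = -52 + g² + g*(-12 + g) (t(g) = (g² + (-3*4 + g)*g) - 52 = (g² + (-12 + g)*g) - 52 = (g² + g*(-12 + g)) - 52 = -52 + g² + g*(-12 + g))
t(d(-3)) - w⁴ = (-52 + (4 - 3)² + (4 - 3)*(-12 + (4 - 3))) - 1*11⁴ = (-52 + 1² + 1*(-12 + 1)) - 1*14641 = (-52 + 1 + 1*(-11)) - 14641 = (-52 + 1 - 11) - 14641 = -62 - 14641 = -14703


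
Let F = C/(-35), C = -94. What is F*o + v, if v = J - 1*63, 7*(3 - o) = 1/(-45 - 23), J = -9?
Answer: -532597/8330 ≈ -63.937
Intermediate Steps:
o = 1429/476 (o = 3 - 1/(7*(-45 - 23)) = 3 - ⅐/(-68) = 3 - ⅐*(-1/68) = 3 + 1/476 = 1429/476 ≈ 3.0021)
F = 94/35 (F = -94/(-35) = -94*(-1/35) = 94/35 ≈ 2.6857)
v = -72 (v = -9 - 1*63 = -9 - 63 = -72)
F*o + v = (94/35)*(1429/476) - 72 = 67163/8330 - 72 = -532597/8330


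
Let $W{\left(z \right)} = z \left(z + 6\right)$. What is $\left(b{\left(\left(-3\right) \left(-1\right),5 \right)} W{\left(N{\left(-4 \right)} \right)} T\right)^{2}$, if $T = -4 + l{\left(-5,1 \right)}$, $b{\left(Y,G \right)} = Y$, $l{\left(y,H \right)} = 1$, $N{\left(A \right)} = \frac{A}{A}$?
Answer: $3969$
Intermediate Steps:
$N{\left(A \right)} = 1$
$W{\left(z \right)} = z \left(6 + z\right)$
$T = -3$ ($T = -4 + 1 = -3$)
$\left(b{\left(\left(-3\right) \left(-1\right),5 \right)} W{\left(N{\left(-4 \right)} \right)} T\right)^{2} = \left(\left(-3\right) \left(-1\right) 1 \left(6 + 1\right) \left(-3\right)\right)^{2} = \left(3 \cdot 1 \cdot 7 \left(-3\right)\right)^{2} = \left(3 \cdot 7 \left(-3\right)\right)^{2} = \left(21 \left(-3\right)\right)^{2} = \left(-63\right)^{2} = 3969$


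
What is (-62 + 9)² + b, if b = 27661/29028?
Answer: 81567313/29028 ≈ 2810.0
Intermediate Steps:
b = 27661/29028 (b = 27661*(1/29028) = 27661/29028 ≈ 0.95291)
(-62 + 9)² + b = (-62 + 9)² + 27661/29028 = (-53)² + 27661/29028 = 2809 + 27661/29028 = 81567313/29028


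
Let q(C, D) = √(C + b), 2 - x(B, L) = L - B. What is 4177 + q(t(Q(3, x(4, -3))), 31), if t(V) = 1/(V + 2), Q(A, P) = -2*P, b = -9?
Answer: 4177 + I*√145/4 ≈ 4177.0 + 3.0104*I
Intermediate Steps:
x(B, L) = 2 + B - L (x(B, L) = 2 - (L - B) = 2 + (B - L) = 2 + B - L)
t(V) = 1/(2 + V)
q(C, D) = √(-9 + C) (q(C, D) = √(C - 9) = √(-9 + C))
4177 + q(t(Q(3, x(4, -3))), 31) = 4177 + √(-9 + 1/(2 - 2*(2 + 4 - 1*(-3)))) = 4177 + √(-9 + 1/(2 - 2*(2 + 4 + 3))) = 4177 + √(-9 + 1/(2 - 2*9)) = 4177 + √(-9 + 1/(2 - 18)) = 4177 + √(-9 + 1/(-16)) = 4177 + √(-9 - 1/16) = 4177 + √(-145/16) = 4177 + I*√145/4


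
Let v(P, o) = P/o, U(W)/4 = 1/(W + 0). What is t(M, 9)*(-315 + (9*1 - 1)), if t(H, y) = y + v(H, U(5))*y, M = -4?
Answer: 11052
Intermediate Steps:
U(W) = 4/W (U(W) = 4/(W + 0) = 4/W)
t(H, y) = y + 5*H*y/4 (t(H, y) = y + (H/((4/5)))*y = y + (H/((4*(⅕))))*y = y + (H/(⅘))*y = y + (H*(5/4))*y = y + (5*H/4)*y = y + 5*H*y/4)
t(M, 9)*(-315 + (9*1 - 1)) = ((¼)*9*(4 + 5*(-4)))*(-315 + (9*1 - 1)) = ((¼)*9*(4 - 20))*(-315 + (9 - 1)) = ((¼)*9*(-16))*(-315 + 8) = -36*(-307) = 11052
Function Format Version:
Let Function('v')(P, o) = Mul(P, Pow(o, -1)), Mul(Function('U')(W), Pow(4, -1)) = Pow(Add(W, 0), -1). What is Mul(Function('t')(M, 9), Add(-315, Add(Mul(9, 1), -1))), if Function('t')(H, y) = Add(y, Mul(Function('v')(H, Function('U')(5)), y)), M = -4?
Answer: 11052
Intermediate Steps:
Function('U')(W) = Mul(4, Pow(W, -1)) (Function('U')(W) = Mul(4, Pow(Add(W, 0), -1)) = Mul(4, Pow(W, -1)))
Function('t')(H, y) = Add(y, Mul(Rational(5, 4), H, y)) (Function('t')(H, y) = Add(y, Mul(Mul(H, Pow(Mul(4, Pow(5, -1)), -1)), y)) = Add(y, Mul(Mul(H, Pow(Mul(4, Rational(1, 5)), -1)), y)) = Add(y, Mul(Mul(H, Pow(Rational(4, 5), -1)), y)) = Add(y, Mul(Mul(H, Rational(5, 4)), y)) = Add(y, Mul(Mul(Rational(5, 4), H), y)) = Add(y, Mul(Rational(5, 4), H, y)))
Mul(Function('t')(M, 9), Add(-315, Add(Mul(9, 1), -1))) = Mul(Mul(Rational(1, 4), 9, Add(4, Mul(5, -4))), Add(-315, Add(Mul(9, 1), -1))) = Mul(Mul(Rational(1, 4), 9, Add(4, -20)), Add(-315, Add(9, -1))) = Mul(Mul(Rational(1, 4), 9, -16), Add(-315, 8)) = Mul(-36, -307) = 11052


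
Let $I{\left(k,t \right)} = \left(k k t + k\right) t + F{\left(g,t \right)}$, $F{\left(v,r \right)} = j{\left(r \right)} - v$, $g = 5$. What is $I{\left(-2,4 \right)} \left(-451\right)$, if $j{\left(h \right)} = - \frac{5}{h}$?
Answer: $- \frac{89749}{4} \approx -22437.0$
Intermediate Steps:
$F{\left(v,r \right)} = - v - \frac{5}{r}$ ($F{\left(v,r \right)} = - \frac{5}{r} - v = - v - \frac{5}{r}$)
$I{\left(k,t \right)} = -5 - \frac{5}{t} + t \left(k + t k^{2}\right)$ ($I{\left(k,t \right)} = \left(k k t + k\right) t - \left(5 + \frac{5}{t}\right) = \left(k^{2} t + k\right) t - \left(5 + \frac{5}{t}\right) = \left(t k^{2} + k\right) t - \left(5 + \frac{5}{t}\right) = \left(k + t k^{2}\right) t - \left(5 + \frac{5}{t}\right) = t \left(k + t k^{2}\right) - \left(5 + \frac{5}{t}\right) = -5 - \frac{5}{t} + t \left(k + t k^{2}\right)$)
$I{\left(-2,4 \right)} \left(-451\right) = \left(-5 - \frac{5}{4} - 8 + \left(-2\right)^{2} \cdot 4^{2}\right) \left(-451\right) = \left(-5 - \frac{5}{4} - 8 + 4 \cdot 16\right) \left(-451\right) = \left(-5 - \frac{5}{4} - 8 + 64\right) \left(-451\right) = \frac{199}{4} \left(-451\right) = - \frac{89749}{4}$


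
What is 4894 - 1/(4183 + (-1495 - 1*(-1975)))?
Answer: 22820721/4663 ≈ 4894.0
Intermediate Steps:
4894 - 1/(4183 + (-1495 - 1*(-1975))) = 4894 - 1/(4183 + (-1495 + 1975)) = 4894 - 1/(4183 + 480) = 4894 - 1/4663 = 22820721/4663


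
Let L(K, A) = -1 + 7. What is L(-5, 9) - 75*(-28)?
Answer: 2106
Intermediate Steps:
L(K, A) = 6
L(-5, 9) - 75*(-28) = 6 - 75*(-28) = 6 + 2100 = 2106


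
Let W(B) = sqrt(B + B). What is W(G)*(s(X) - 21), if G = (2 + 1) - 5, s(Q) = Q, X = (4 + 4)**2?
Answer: 86*I ≈ 86.0*I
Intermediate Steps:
X = 64 (X = 8**2 = 64)
G = -2 (G = 3 - 5 = -2)
W(B) = sqrt(2)*sqrt(B) (W(B) = sqrt(2*B) = sqrt(2)*sqrt(B))
W(G)*(s(X) - 21) = (sqrt(2)*sqrt(-2))*(64 - 21) = (sqrt(2)*(I*sqrt(2)))*43 = (2*I)*43 = 86*I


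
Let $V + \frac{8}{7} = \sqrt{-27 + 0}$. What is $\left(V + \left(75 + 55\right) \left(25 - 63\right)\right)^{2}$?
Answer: $\frac{1196328421}{49} - \frac{207528 i \sqrt{3}}{7} \approx 2.4415 \cdot 10^{7} - 51350.0 i$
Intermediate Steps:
$V = - \frac{8}{7} + 3 i \sqrt{3}$ ($V = - \frac{8}{7} + \sqrt{-27 + 0} = - \frac{8}{7} + \sqrt{-27} = - \frac{8}{7} + 3 i \sqrt{3} \approx -1.1429 + 5.1962 i$)
$\left(V + \left(75 + 55\right) \left(25 - 63\right)\right)^{2} = \left(\left(- \frac{8}{7} + 3 i \sqrt{3}\right) + \left(75 + 55\right) \left(25 - 63\right)\right)^{2} = \left(\left(- \frac{8}{7} + 3 i \sqrt{3}\right) + 130 \left(-38\right)\right)^{2} = \left(\left(- \frac{8}{7} + 3 i \sqrt{3}\right) - 4940\right)^{2} = \left(- \frac{34588}{7} + 3 i \sqrt{3}\right)^{2}$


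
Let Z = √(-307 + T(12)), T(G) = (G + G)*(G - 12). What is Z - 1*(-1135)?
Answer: 1135 + I*√307 ≈ 1135.0 + 17.521*I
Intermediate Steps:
T(G) = 2*G*(-12 + G) (T(G) = (2*G)*(-12 + G) = 2*G*(-12 + G))
Z = I*√307 (Z = √(-307 + 2*12*(-12 + 12)) = √(-307 + 2*12*0) = √(-307 + 0) = √(-307) = I*√307 ≈ 17.521*I)
Z - 1*(-1135) = I*√307 - 1*(-1135) = I*√307 + 1135 = 1135 + I*√307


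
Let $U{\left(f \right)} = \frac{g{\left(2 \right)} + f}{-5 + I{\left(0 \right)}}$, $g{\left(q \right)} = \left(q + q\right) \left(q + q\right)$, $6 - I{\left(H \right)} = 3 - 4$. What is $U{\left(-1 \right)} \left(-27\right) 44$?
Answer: $-8910$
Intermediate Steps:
$I{\left(H \right)} = 7$ ($I{\left(H \right)} = 6 - \left(3 - 4\right) = 6 - -1 = 6 + 1 = 7$)
$g{\left(q \right)} = 4 q^{2}$ ($g{\left(q \right)} = 2 q 2 q = 4 q^{2}$)
$U{\left(f \right)} = 8 + \frac{f}{2}$ ($U{\left(f \right)} = \frac{4 \cdot 2^{2} + f}{-5 + 7} = \frac{4 \cdot 4 + f}{2} = \left(16 + f\right) \frac{1}{2} = 8 + \frac{f}{2}$)
$U{\left(-1 \right)} \left(-27\right) 44 = \left(8 + \frac{1}{2} \left(-1\right)\right) \left(-27\right) 44 = \left(8 - \frac{1}{2}\right) \left(-27\right) 44 = \frac{15}{2} \left(-27\right) 44 = \left(- \frac{405}{2}\right) 44 = -8910$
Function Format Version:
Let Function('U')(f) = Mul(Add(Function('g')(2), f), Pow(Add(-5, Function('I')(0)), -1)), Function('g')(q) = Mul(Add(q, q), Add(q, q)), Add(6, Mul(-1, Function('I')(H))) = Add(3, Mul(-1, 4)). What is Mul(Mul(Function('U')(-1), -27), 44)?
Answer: -8910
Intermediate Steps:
Function('I')(H) = 7 (Function('I')(H) = Add(6, Mul(-1, Add(3, Mul(-1, 4)))) = Add(6, Mul(-1, Add(3, -4))) = Add(6, Mul(-1, -1)) = Add(6, 1) = 7)
Function('g')(q) = Mul(4, Pow(q, 2)) (Function('g')(q) = Mul(Mul(2, q), Mul(2, q)) = Mul(4, Pow(q, 2)))
Function('U')(f) = Add(8, Mul(Rational(1, 2), f)) (Function('U')(f) = Mul(Add(Mul(4, Pow(2, 2)), f), Pow(Add(-5, 7), -1)) = Mul(Add(Mul(4, 4), f), Pow(2, -1)) = Mul(Add(16, f), Rational(1, 2)) = Add(8, Mul(Rational(1, 2), f)))
Mul(Mul(Function('U')(-1), -27), 44) = Mul(Mul(Add(8, Mul(Rational(1, 2), -1)), -27), 44) = Mul(Mul(Add(8, Rational(-1, 2)), -27), 44) = Mul(Mul(Rational(15, 2), -27), 44) = Mul(Rational(-405, 2), 44) = -8910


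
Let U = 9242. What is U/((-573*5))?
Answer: -9242/2865 ≈ -3.2258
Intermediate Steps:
U/((-573*5)) = 9242/((-573*5)) = 9242/(-2865) = 9242*(-1/2865) = -9242/2865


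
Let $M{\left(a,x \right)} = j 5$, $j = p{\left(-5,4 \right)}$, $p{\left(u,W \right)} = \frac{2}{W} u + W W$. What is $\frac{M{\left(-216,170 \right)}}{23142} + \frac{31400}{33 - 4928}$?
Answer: $- \frac{96843785}{15104012} \approx -6.4118$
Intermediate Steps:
$p{\left(u,W \right)} = W^{2} + \frac{2 u}{W}$ ($p{\left(u,W \right)} = \frac{2 u}{W} + W^{2} = W^{2} + \frac{2 u}{W}$)
$j = \frac{27}{2}$ ($j = \frac{4^{3} + 2 \left(-5\right)}{4} = \frac{64 - 10}{4} = \frac{1}{4} \cdot 54 = \frac{27}{2} \approx 13.5$)
$M{\left(a,x \right)} = \frac{135}{2}$ ($M{\left(a,x \right)} = \frac{27}{2} \cdot 5 = \frac{135}{2}$)
$\frac{M{\left(-216,170 \right)}}{23142} + \frac{31400}{33 - 4928} = \frac{135}{2 \cdot 23142} + \frac{31400}{33 - 4928} = \frac{135}{2} \cdot \frac{1}{23142} + \frac{31400}{33 - 4928} = \frac{45}{15428} + \frac{31400}{-4895} = \frac{45}{15428} + 31400 \left(- \frac{1}{4895}\right) = \frac{45}{15428} - \frac{6280}{979} = - \frac{96843785}{15104012}$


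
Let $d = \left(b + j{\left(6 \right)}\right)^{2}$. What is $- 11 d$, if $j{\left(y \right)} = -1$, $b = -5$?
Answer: $-396$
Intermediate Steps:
$d = 36$ ($d = \left(-5 - 1\right)^{2} = \left(-6\right)^{2} = 36$)
$- 11 d = \left(-11\right) 36 = -396$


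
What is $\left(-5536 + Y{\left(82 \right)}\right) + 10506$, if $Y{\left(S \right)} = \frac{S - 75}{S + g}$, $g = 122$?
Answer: $\frac{1013887}{204} \approx 4970.0$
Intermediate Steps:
$Y{\left(S \right)} = \frac{-75 + S}{122 + S}$ ($Y{\left(S \right)} = \frac{S - 75}{S + 122} = \frac{-75 + S}{122 + S}$)
$\left(-5536 + Y{\left(82 \right)}\right) + 10506 = \left(-5536 + \frac{-75 + 82}{122 + 82}\right) + 10506 = \left(-5536 + \frac{1}{204} \cdot 7\right) + 10506 = \left(-5536 + \frac{7}{204}\right) + 10506 = - \frac{1129337}{204} + 10506 = \frac{1013887}{204}$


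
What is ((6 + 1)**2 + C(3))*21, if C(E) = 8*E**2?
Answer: 2541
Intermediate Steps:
((6 + 1)**2 + C(3))*21 = ((6 + 1)**2 + 8*3**2)*21 = (7**2 + 8*9)*21 = (49 + 72)*21 = 121*21 = 2541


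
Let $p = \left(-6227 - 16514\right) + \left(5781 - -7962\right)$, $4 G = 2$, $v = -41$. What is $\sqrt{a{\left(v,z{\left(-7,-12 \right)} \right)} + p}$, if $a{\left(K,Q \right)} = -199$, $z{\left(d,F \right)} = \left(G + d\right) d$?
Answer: $i \sqrt{9197} \approx 95.901 i$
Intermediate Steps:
$G = \frac{1}{2}$ ($G = \frac{1}{4} \cdot 2 = \frac{1}{2} \approx 0.5$)
$z{\left(d,F \right)} = d \left(\frac{1}{2} + d\right)$ ($z{\left(d,F \right)} = \left(\frac{1}{2} + d\right) d = d \left(\frac{1}{2} + d\right)$)
$p = -8998$ ($p = -22741 + \left(5781 + 7962\right) = -22741 + 13743 = -8998$)
$\sqrt{a{\left(v,z{\left(-7,-12 \right)} \right)} + p} = \sqrt{-199 - 8998} = \sqrt{-9197} = i \sqrt{9197}$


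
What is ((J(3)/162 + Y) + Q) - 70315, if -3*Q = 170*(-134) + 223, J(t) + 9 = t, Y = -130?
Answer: -1699003/27 ≈ -62926.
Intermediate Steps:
J(t) = -9 + t
Q = 7519 (Q = -(170*(-134) + 223)/3 = -(-22780 + 223)/3 = -1/3*(-22557) = 7519)
((J(3)/162 + Y) + Q) - 70315 = (((-9 + 3)/162 - 130) + 7519) - 70315 = (((1/162)*(-6) - 130) + 7519) - 70315 = ((-1/27 - 130) + 7519) - 70315 = (-3511/27 + 7519) - 70315 = 199502/27 - 70315 = -1699003/27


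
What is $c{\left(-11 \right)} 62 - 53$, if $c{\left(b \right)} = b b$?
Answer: $7449$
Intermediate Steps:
$c{\left(b \right)} = b^{2}$
$c{\left(-11 \right)} 62 - 53 = \left(-11\right)^{2} \cdot 62 - 53 = 121 \cdot 62 - 53 = 7502 - 53 = 7449$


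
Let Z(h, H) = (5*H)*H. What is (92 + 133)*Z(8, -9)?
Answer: 91125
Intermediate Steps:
Z(h, H) = 5*H²
(92 + 133)*Z(8, -9) = (92 + 133)*(5*(-9)²) = 225*(5*81) = 225*405 = 91125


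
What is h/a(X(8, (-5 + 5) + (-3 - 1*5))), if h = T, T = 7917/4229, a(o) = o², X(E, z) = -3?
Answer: 2639/12687 ≈ 0.20801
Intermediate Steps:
T = 7917/4229 (T = 7917*(1/4229) = 7917/4229 ≈ 1.8721)
h = 7917/4229 ≈ 1.8721
h/a(X(8, (-5 + 5) + (-3 - 1*5))) = 7917/(4229*((-3)²)) = (7917/4229)/9 = (7917/4229)*(⅑) = 2639/12687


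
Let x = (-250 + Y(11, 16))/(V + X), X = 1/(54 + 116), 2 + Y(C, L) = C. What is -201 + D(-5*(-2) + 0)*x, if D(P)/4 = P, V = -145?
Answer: -3315649/24649 ≈ -134.51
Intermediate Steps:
Y(C, L) = -2 + C
D(P) = 4*P
X = 1/170 ≈ 0.0058824
x = 40970/24649 (x = (-250 + (-2 + 11))/(-145 + 1/170) = (-250 + 9)/(-24649/170) = -241*(-170/24649) = 40970/24649 ≈ 1.6621)
-201 + D(-5*(-2) + 0)*x = -201 + (4*(-5*(-2) + 0))*(40970/24649) = -201 + (4*(10 + 0))*(40970/24649) = -201 + (4*10)*(40970/24649) = -201 + 40*(40970/24649) = -201 + 1638800/24649 = -3315649/24649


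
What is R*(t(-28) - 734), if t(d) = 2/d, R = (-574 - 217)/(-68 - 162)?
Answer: -1161301/460 ≈ -2524.6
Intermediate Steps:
R = 791/230 (R = -791/(-230) = -791*(-1/230) = 791/230 ≈ 3.4391)
R*(t(-28) - 734) = 791*(2/(-28) - 734)/230 = 791*(2*(-1/28) - 734)/230 = 791*(-1/14 - 734)/230 = (791/230)*(-10277/14) = -1161301/460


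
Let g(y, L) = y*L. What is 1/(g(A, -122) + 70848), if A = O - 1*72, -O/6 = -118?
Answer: -1/6744 ≈ -0.00014828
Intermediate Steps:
O = 708 (O = -6*(-118) = 708)
A = 636 (A = 708 - 1*72 = 708 - 72 = 636)
g(y, L) = L*y
1/(g(A, -122) + 70848) = 1/(-122*636 + 70848) = 1/(-77592 + 70848) = 1/(-6744) = -1/6744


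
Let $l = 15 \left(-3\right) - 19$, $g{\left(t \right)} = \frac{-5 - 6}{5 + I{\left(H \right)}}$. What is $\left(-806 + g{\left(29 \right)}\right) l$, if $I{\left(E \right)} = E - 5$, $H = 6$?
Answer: $\frac{155104}{3} \approx 51701.0$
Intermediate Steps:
$I{\left(E \right)} = -5 + E$
$g{\left(t \right)} = - \frac{11}{6}$ ($g{\left(t \right)} = \frac{-5 - 6}{5 + \left(-5 + 6\right)} = - \frac{11}{5 + 1} = - \frac{11}{6}$)
$l = -64$ ($l = -45 - 19 = -64$)
$\left(-806 + g{\left(29 \right)}\right) l = \left(-806 - \frac{11}{6}\right) \left(-64\right) = \left(- \frac{4847}{6}\right) \left(-64\right) = \frac{155104}{3}$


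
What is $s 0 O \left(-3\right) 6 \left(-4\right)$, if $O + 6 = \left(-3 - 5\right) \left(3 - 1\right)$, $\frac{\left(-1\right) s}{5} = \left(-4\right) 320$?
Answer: $0$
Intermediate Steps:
$s = 6400$ ($s = - 5 \left(\left(-4\right) 320\right) = \left(-5\right) \left(-1280\right) = 6400$)
$O = -22$ ($O = -6 + \left(-3 - 5\right) \left(3 - 1\right) = -6 - 16 = -22$)
$s 0 O \left(-3\right) 6 \left(-4\right) = 6400 \cdot 0 \left(-22\right) \left(-3\right) 6 \left(-4\right) = 6400 \cdot 0 \left(-3\right) 6 \left(-4\right) = 6400 \cdot 0 \cdot 6 \left(-4\right) = 6400 \cdot 0 \left(-4\right) = 6400 \cdot 0 = 0$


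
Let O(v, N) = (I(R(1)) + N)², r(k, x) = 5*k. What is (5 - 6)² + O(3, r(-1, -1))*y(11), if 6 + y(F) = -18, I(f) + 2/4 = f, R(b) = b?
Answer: -485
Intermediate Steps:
I(f) = -½ + f
y(F) = -24 (y(F) = -6 - 18 = -24)
O(v, N) = (½ + N)² (O(v, N) = ((-½ + 1) + N)² = (½ + N)²)
(5 - 6)² + O(3, r(-1, -1))*y(11) = (5 - 6)² + ((1 + 2*(5*(-1)))²/4)*(-24) = (-1)² + ((1 + 2*(-5))²/4)*(-24) = 1 + ((1 - 10)²/4)*(-24) = 1 + ((¼)*(-9)²)*(-24) = 1 + ((¼)*81)*(-24) = 1 + (81/4)*(-24) = 1 - 486 = -485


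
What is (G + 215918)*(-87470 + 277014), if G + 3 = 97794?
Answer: 59461658696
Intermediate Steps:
G = 97791 (G = -3 + 97794 = 97791)
(G + 215918)*(-87470 + 277014) = (97791 + 215918)*(-87470 + 277014) = 313709*189544 = 59461658696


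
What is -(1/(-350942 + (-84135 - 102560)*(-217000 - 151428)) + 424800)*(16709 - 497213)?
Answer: 2339986569348320777684/11463885753 ≈ 2.0412e+11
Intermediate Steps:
-(1/(-350942 + (-84135 - 102560)*(-217000 - 151428)) + 424800)*(16709 - 497213) = -(1/(-350942 - 186695*(-368428)) + 424800)*(-480504) = -(1/(-350942 + 68783665460) + 424800)*(-480504) = -(1/68783314518 + 424800)*(-480504) = -29219152007246401*(-480504)/68783314518 = -1*(-2339986569348320777684/11463885753) = 2339986569348320777684/11463885753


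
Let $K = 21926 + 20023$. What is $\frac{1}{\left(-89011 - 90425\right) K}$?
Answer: $- \frac{1}{7527160764} \approx -1.3285 \cdot 10^{-10}$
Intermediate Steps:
$K = 41949$
$\frac{1}{\left(-89011 - 90425\right) K} = \frac{1}{\left(-89011 - 90425\right) 41949} = \frac{1}{-179436} \cdot \frac{1}{41949} = \left(- \frac{1}{179436}\right) \frac{1}{41949} = - \frac{1}{7527160764}$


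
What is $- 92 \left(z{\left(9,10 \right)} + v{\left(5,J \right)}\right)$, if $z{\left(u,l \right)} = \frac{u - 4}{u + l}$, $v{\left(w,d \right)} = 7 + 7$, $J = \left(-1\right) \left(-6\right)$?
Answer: $- \frac{24932}{19} \approx -1312.2$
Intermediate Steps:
$J = 6$
$v{\left(w,d \right)} = 14$
$z{\left(u,l \right)} = \frac{-4 + u}{l + u}$
$- 92 \left(z{\left(9,10 \right)} + v{\left(5,J \right)}\right) = - 92 \left(\frac{-4 + 9}{10 + 9} + 14\right) = - 92 \left(\frac{1}{19} \cdot 5 + 14\right) = - 92 \left(\frac{5}{19} + 14\right) = \left(-92\right) \frac{271}{19} = - \frac{24932}{19}$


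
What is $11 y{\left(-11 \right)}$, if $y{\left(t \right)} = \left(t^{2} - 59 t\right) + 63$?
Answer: $9163$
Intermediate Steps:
$y{\left(t \right)} = 63 + t^{2} - 59 t$
$11 y{\left(-11 \right)} = 11 \left(63 + \left(-11\right)^{2} - -649\right) = 11 \left(63 + 121 + 649\right) = 11 \cdot 833 = 9163$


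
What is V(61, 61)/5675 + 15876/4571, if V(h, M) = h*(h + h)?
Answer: 17730526/3705775 ≈ 4.7846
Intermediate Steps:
V(h, M) = 2*h² (V(h, M) = h*(2*h) = 2*h²)
V(61, 61)/5675 + 15876/4571 = (2*61²)/5675 + 15876/4571 = (2*3721)*(1/5675) + 15876*(1/4571) = 7442*(1/5675) + 2268/653 = 7442/5675 + 2268/653 = 17730526/3705775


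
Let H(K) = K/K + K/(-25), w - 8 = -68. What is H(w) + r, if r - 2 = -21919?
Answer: -109568/5 ≈ -21914.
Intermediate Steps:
r = -21917 (r = 2 - 21919 = -21917)
w = -60 (w = 8 - 68 = -60)
H(K) = 1 - K/25 (H(K) = 1 + K*(-1/25) = 1 - K/25)
H(w) + r = (1 - 1/25*(-60)) - 21917 = (1 + 12/5) - 21917 = 17/5 - 21917 = -109568/5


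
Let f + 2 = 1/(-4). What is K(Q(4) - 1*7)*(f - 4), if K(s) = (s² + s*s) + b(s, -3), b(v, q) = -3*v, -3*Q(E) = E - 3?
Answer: -14575/18 ≈ -809.72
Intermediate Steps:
Q(E) = 1 - E/3 (Q(E) = -(E - 3)/3 = -(-3 + E)/3 = 1 - E/3)
K(s) = -3*s + 2*s² (K(s) = (s² + s*s) - 3*s = (s² + s²) - 3*s = 2*s² - 3*s = -3*s + 2*s²)
f = -9/4 (f = -2 + 1/(-4) = -2 - ¼ = -9/4 ≈ -2.2500)
K(Q(4) - 1*7)*(f - 4) = (((1 - ⅓*4) - 1*7)*(-3 + 2*((1 - ⅓*4) - 1*7)))*(-9/4 - 4) = (((1 - 4/3) - 7)*(-3 + 2*((1 - 4/3) - 7)))*(-25/4) = ((-⅓ - 7)*(-3 + 2*(-⅓ - 7)))*(-25/4) = -22*(-3 + 2*(-22/3))/3*(-25/4) = -22*(-3 - 44/3)/3*(-25/4) = -22/3*(-53/3)*(-25/4) = (1166/9)*(-25/4) = -14575/18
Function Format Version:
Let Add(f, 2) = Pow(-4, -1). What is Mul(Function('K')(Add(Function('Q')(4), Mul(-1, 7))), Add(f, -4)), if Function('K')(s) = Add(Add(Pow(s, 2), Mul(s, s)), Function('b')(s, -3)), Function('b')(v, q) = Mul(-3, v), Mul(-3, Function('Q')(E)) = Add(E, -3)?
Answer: Rational(-14575, 18) ≈ -809.72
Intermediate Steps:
Function('Q')(E) = Add(1, Mul(Rational(-1, 3), E)) (Function('Q')(E) = Mul(Rational(-1, 3), Add(E, -3)) = Mul(Rational(-1, 3), Add(-3, E)) = Add(1, Mul(Rational(-1, 3), E)))
Function('K')(s) = Add(Mul(-3, s), Mul(2, Pow(s, 2))) (Function('K')(s) = Add(Add(Pow(s, 2), Mul(s, s)), Mul(-3, s)) = Add(Add(Pow(s, 2), Pow(s, 2)), Mul(-3, s)) = Add(Mul(2, Pow(s, 2)), Mul(-3, s)) = Add(Mul(-3, s), Mul(2, Pow(s, 2))))
f = Rational(-9, 4) (f = Add(-2, Pow(-4, -1)) = Add(-2, Rational(-1, 4)) = Rational(-9, 4) ≈ -2.2500)
Mul(Function('K')(Add(Function('Q')(4), Mul(-1, 7))), Add(f, -4)) = Mul(Mul(Add(Add(1, Mul(Rational(-1, 3), 4)), Mul(-1, 7)), Add(-3, Mul(2, Add(Add(1, Mul(Rational(-1, 3), 4)), Mul(-1, 7))))), Add(Rational(-9, 4), -4)) = Mul(Mul(Add(Add(1, Rational(-4, 3)), -7), Add(-3, Mul(2, Add(Add(1, Rational(-4, 3)), -7)))), Rational(-25, 4)) = Mul(Mul(Add(Rational(-1, 3), -7), Add(-3, Mul(2, Add(Rational(-1, 3), -7)))), Rational(-25, 4)) = Mul(Mul(Rational(-22, 3), Add(-3, Mul(2, Rational(-22, 3)))), Rational(-25, 4)) = Mul(Mul(Rational(-22, 3), Add(-3, Rational(-44, 3))), Rational(-25, 4)) = Mul(Mul(Rational(-22, 3), Rational(-53, 3)), Rational(-25, 4)) = Mul(Rational(1166, 9), Rational(-25, 4)) = Rational(-14575, 18)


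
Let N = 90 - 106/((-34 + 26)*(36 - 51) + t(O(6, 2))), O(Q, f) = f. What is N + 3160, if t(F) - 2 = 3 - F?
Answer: 399644/123 ≈ 3249.1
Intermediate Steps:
t(F) = 5 - F (t(F) = 2 + (3 - F) = 5 - F)
N = 10964/123 (N = 90 - 106/((-34 + 26)*(36 - 51) + (5 - 1*2)) = 90 - 106/(-8*(-15) + (5 - 2)) = 90 - 106/(120 + 3) = 90 - 106/123 = 10964/123 ≈ 89.138)
N + 3160 = 10964/123 + 3160 = 399644/123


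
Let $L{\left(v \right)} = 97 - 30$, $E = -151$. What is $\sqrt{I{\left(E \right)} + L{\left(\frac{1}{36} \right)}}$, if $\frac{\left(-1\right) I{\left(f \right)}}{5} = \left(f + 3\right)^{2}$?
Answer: $i \sqrt{109453} \approx 330.84 i$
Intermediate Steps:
$I{\left(f \right)} = - 5 \left(3 + f\right)^{2}$ ($I{\left(f \right)} = - 5 \left(f + 3\right)^{2} = - 5 \left(3 + f\right)^{2}$)
$L{\left(v \right)} = 67$ ($L{\left(v \right)} = 97 - 30 = 67$)
$\sqrt{I{\left(E \right)} + L{\left(\frac{1}{36} \right)}} = \sqrt{- 5 \left(3 - 151\right)^{2} + 67} = \sqrt{- 5 \left(-148\right)^{2} + 67} = \sqrt{\left(-5\right) 21904 + 67} = \sqrt{-109520 + 67} = \sqrt{-109453} = i \sqrt{109453}$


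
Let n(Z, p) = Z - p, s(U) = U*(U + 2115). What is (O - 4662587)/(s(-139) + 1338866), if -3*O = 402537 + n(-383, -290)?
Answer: -4796735/1064202 ≈ -4.5074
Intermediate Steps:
s(U) = U*(2115 + U)
O = -134148 (O = -(402537 + (-383 - 1*(-290)))/3 = -(402537 + (-383 + 290))/3 = -(402537 - 93)/3 = -⅓*402444 = -134148)
(O - 4662587)/(s(-139) + 1338866) = (-134148 - 4662587)/(-139*(2115 - 139) + 1338866) = -4796735/(-139*1976 + 1338866) = -4796735/(-274664 + 1338866) = -4796735/1064202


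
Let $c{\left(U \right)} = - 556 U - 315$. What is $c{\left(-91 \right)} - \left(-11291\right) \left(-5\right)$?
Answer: $-6174$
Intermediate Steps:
$c{\left(U \right)} = -315 - 556 U$
$c{\left(-91 \right)} - \left(-11291\right) \left(-5\right) = \left(-315 - -50596\right) - \left(-11291\right) \left(-5\right) = \left(-315 + 50596\right) - 56455 = 50281 - 56455 = -6174$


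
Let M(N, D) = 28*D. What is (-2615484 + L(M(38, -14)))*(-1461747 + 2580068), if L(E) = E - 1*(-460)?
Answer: -2924874636536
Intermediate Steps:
L(E) = 460 + E (L(E) = E + 460 = 460 + E)
(-2615484 + L(M(38, -14)))*(-1461747 + 2580068) = (-2615484 + (460 + 28*(-14)))*(-1461747 + 2580068) = (-2615484 + (460 - 392))*1118321 = (-2615484 + 68)*1118321 = -2615416*1118321 = -2924874636536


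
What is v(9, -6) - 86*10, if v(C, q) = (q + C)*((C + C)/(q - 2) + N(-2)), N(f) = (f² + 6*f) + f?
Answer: -3587/4 ≈ -896.75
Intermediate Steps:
N(f) = f² + 7*f
v(C, q) = (-10 + 2*C/(-2 + q))*(C + q) (v(C, q) = (q + C)*((C + C)/(q - 2) - 2*(7 - 2)) = (C + q)*((2*C)/(-2 + q) - 2*5) = (C + q)*(2*C/(-2 + q) - 10) = (C + q)*(-10 + 2*C/(-2 + q)) = (-10 + 2*C/(-2 + q))*(C + q))
v(9, -6) - 86*10 = 2*(9² - 5*(-6)² + 10*9 + 10*(-6) - 4*9*(-6))/(-2 - 6) - 86*10 = 2*(81 - 5*36 + 90 - 60 + 216)/(-8) - 860 = 2*(-⅛)*(81 - 180 + 90 - 60 + 216) - 860 = 2*(-⅛)*147 - 860 = -147/4 - 860 = -3587/4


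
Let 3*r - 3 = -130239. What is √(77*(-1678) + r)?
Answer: I*√172618 ≈ 415.47*I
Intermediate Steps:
r = -43412 (r = 1 + (⅓)*(-130239) = 1 - 43413 = -43412)
√(77*(-1678) + r) = √(77*(-1678) - 43412) = √(-129206 - 43412) = √(-172618) = I*√172618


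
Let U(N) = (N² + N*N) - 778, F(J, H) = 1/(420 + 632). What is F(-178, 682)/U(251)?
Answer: 1/131735648 ≈ 7.5910e-9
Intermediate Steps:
F(J, H) = 1/1052
U(N) = -778 + 2*N² (U(N) = (N² + N²) - 778 = 2*N² - 778 = -778 + 2*N²)
F(-178, 682)/U(251) = 1/(1052*(-778 + 2*251²)) = 1/(1052*(-778 + 2*63001)) = 1/(1052*(-778 + 126002)) = (1/1052)/125224 = (1/1052)*(1/125224) = 1/131735648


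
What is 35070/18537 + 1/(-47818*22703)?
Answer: 75992843743/40167645998 ≈ 1.8919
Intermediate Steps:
35070/18537 + 1/(-47818*22703) = 35070*(1/18537) - 1/47818*1/22703 = 70/37 - 1/1085612054 = 75992843743/40167645998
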